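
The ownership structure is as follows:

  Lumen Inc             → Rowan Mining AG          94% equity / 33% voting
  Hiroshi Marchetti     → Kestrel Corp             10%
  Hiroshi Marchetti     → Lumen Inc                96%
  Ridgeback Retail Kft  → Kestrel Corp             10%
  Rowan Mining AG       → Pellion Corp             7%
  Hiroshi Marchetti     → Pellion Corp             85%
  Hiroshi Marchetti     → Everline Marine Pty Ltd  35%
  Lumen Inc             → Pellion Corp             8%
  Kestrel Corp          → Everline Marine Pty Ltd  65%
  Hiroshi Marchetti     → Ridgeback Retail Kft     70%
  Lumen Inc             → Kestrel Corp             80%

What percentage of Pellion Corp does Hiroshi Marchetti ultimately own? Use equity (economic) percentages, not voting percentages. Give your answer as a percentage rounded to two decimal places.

Hiroshi reaches Pellion along 3 paths.
Via Lumen: 96% × 8% = 7.68%.
Direct stake: 85% = 85%.
Via Lumen → Rowan: 96% × 94% × 7% = 6.3168%.
Total: 7.68% + 85% + 6.3168% = 98.9968%.
Rounded: 99.00%.

99.00%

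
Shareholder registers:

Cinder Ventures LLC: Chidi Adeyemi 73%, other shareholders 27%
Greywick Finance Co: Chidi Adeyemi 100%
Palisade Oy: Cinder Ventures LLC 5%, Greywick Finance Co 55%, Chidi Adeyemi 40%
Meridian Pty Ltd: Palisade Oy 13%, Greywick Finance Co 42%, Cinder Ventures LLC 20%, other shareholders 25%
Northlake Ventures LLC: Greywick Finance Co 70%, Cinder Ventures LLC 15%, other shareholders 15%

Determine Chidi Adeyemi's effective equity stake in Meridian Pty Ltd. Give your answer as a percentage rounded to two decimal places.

69.42%

Chidi reaches Meridian along 5 paths.
Via Cinder → Palisade: 73% × 5% × 13% = 0.4745%.
Via Greywick → Palisade: 100% × 55% × 13% = 7.15%.
Via Palisade: 40% × 13% = 5.2%.
Via Greywick: 100% × 42% = 42%.
Via Cinder: 73% × 20% = 14.6%.
Total: 0.4745% + 7.15% + 5.2% + 42% + 14.6% = 69.4245%.
Rounded: 69.42%.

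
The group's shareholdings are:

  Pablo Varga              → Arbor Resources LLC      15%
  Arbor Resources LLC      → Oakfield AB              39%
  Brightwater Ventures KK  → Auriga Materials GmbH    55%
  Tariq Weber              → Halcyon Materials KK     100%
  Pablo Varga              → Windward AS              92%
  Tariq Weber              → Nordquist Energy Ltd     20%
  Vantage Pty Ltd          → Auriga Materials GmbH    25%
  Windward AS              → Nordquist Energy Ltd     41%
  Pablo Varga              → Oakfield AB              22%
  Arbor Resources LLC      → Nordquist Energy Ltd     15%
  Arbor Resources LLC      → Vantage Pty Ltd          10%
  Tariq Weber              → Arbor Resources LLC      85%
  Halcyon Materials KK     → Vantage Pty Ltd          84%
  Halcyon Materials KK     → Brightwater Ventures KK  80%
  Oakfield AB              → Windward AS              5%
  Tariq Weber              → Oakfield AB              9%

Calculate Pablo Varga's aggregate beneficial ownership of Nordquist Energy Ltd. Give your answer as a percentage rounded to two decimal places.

40.54%

Pablo reaches Nordquist along 4 paths.
Via Arbor: 15% × 15% = 2.25%.
Via Windward: 92% × 41% = 37.72%.
Via Oakfield → Windward: 22% × 5% × 41% = 0.451%.
Via Arbor → Oakfield → Windward: 15% × 39% × 5% × 41% = 0.119925%.
Total: 2.25% + 37.72% + 0.451% + 0.119925% = 40.540925%.
Rounded: 40.54%.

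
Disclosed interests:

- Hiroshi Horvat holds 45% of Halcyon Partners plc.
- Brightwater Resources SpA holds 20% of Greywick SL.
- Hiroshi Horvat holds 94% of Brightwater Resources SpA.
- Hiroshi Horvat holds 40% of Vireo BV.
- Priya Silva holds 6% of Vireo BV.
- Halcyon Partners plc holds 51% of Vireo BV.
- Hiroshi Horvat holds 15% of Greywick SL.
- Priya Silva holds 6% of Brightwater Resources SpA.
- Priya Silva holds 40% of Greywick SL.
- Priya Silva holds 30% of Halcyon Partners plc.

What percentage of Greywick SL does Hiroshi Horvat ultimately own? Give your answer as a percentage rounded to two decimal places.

Hiroshi reaches Greywick along 2 paths.
Via Brightwater: 94% × 20% = 18.8%.
Direct stake: 15% = 15%.
Total: 18.8% + 15% = 33.8%.
Rounded: 33.80%.

33.80%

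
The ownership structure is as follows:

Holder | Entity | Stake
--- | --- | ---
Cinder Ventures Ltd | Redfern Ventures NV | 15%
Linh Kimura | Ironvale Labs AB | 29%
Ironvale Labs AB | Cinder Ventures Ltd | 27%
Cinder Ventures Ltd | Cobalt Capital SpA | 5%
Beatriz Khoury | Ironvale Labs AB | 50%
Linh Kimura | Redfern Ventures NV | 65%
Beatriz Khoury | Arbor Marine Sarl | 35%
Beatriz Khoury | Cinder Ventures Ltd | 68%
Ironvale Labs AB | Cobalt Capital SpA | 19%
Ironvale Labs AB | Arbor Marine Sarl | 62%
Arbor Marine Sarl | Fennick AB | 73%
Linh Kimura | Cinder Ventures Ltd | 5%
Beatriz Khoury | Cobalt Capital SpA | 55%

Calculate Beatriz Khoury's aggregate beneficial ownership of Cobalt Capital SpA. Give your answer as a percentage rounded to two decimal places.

68.58%

Beatriz reaches Cobalt along 4 paths.
Via Ironvale: 50% × 19% = 9.5%.
Direct stake: 55% = 55%.
Via Cinder: 68% × 5% = 3.4%.
Via Ironvale → Cinder: 50% × 27% × 5% = 0.675%.
Total: 9.5% + 55% + 3.4% + 0.675% = 68.575%.
Rounded: 68.58%.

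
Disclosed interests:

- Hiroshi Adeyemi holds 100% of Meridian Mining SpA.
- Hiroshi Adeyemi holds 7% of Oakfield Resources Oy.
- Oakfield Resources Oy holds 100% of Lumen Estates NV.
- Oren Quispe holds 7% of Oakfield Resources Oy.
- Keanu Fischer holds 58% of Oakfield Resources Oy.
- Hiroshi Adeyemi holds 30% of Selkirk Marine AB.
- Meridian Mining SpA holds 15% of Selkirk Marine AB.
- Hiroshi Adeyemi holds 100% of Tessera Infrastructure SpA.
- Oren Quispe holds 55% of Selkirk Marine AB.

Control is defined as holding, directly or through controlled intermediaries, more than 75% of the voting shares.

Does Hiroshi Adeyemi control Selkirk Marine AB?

Hiroshi holds 100% of Meridian, so Hiroshi controls Meridian.
Hiroshi holds 100% of Tessera, so Hiroshi controls Tessera.
In Selkirk, Hiroshi's side holds only 30% + 15% = 45%, not > 75%.
So Hiroshi does not control Selkirk.

No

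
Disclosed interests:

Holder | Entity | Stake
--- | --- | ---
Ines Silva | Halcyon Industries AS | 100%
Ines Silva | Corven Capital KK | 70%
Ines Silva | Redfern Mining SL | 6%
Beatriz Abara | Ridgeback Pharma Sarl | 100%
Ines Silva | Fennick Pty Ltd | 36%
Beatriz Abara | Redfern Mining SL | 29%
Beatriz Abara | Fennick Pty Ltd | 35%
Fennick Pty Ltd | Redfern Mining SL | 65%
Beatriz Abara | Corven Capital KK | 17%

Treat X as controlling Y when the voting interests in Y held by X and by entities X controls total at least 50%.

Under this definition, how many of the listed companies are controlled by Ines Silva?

Ines holds 70% of Corven, so Ines controls Corven.
Ines holds 100% of Halcyon, so Ines controls Halcyon.
No other company's threshold is met.
Ines controls 2 companies.

2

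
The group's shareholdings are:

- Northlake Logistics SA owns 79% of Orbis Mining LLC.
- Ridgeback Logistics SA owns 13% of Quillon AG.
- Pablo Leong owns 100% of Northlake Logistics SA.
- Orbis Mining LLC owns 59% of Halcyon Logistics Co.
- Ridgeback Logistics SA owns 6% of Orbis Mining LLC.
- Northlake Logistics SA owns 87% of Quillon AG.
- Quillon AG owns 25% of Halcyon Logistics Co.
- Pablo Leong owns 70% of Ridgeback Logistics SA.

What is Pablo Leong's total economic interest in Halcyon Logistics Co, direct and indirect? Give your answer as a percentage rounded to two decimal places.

Pablo reaches Halcyon along 4 paths.
Via Northlake → Quillon: 100% × 87% × 25% = 21.75%.
Via Ridgeback → Quillon: 70% × 13% × 25% = 2.275%.
Via Northlake → Orbis: 100% × 79% × 59% = 46.61%.
Via Ridgeback → Orbis: 70% × 6% × 59% = 2.478%.
Total: 21.75% + 2.275% + 46.61% + 2.478% = 73.113%.
Rounded: 73.11%.

73.11%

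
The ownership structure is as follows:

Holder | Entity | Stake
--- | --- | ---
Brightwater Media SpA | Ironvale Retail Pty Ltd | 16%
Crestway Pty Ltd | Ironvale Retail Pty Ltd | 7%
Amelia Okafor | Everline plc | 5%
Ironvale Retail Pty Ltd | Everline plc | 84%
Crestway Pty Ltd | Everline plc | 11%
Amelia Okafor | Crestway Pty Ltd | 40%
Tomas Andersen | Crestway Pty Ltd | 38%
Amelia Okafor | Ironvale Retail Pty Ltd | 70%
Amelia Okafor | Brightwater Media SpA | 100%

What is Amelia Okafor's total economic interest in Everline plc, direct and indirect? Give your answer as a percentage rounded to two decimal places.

83.99%

Amelia reaches Everline along 5 paths.
Direct stake: 5% = 5%.
Via Crestway: 40% × 11% = 4.4%.
Via Brightwater → Ironvale: 100% × 16% × 84% = 13.44%.
Via Ironvale: 70% × 84% = 58.8%.
Via Crestway → Ironvale: 40% × 7% × 84% = 2.352%.
Total: 5% + 4.4% + 13.44% + 58.8% + 2.352% = 83.992%.
Rounded: 83.99%.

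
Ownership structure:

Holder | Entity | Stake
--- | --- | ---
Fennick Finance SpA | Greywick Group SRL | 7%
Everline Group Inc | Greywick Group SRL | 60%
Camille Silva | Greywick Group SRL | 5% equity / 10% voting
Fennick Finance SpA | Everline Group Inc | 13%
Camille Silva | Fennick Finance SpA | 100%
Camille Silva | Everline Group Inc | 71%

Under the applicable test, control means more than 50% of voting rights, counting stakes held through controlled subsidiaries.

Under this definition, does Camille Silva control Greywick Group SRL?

Camille holds 100% of Fennick, so Camille controls Fennick.
Fennick and Camille together hold 13% + 71% = 84% of Everline, so Camille controls Everline.
Fennick and Camille and Everline together hold 7% + 10% + 60% = 77% of Greywick, so Camille controls Greywick.

Yes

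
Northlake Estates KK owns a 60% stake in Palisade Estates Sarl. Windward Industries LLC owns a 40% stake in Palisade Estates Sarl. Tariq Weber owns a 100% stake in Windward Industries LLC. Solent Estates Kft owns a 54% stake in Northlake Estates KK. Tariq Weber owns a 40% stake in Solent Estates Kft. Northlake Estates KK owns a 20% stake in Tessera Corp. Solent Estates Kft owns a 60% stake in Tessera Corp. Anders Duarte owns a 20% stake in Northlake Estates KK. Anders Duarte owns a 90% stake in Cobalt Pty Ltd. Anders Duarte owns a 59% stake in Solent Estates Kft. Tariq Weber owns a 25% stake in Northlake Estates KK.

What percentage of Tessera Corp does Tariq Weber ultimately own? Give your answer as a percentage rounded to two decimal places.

Tariq reaches Tessera along 3 paths.
Via Solent: 40% × 60% = 24%.
Via Northlake: 25% × 20% = 5%.
Via Solent → Northlake: 40% × 54% × 20% = 4.32%.
Total: 24% + 5% + 4.32% = 33.32%.

33.32%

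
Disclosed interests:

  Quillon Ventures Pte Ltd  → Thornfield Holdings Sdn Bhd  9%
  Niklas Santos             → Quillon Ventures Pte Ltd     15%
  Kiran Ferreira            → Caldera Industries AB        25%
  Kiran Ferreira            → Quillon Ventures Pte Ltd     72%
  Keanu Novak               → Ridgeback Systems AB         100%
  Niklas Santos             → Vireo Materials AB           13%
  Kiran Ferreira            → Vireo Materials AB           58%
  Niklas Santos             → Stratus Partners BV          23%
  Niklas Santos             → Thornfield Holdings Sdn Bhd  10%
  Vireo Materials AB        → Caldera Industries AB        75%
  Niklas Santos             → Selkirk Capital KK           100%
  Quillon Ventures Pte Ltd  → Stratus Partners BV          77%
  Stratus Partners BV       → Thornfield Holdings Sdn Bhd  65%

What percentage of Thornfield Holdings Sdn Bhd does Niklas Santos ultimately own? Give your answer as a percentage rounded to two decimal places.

Niklas reaches Thornfield along 4 paths.
Direct stake: 10% = 10%.
Via Quillon: 15% × 9% = 1.35%.
Via Quillon → Stratus: 15% × 77% × 65% = 7.5075%.
Via Stratus: 23% × 65% = 14.95%.
Total: 10% + 1.35% + 7.5075% + 14.95% = 33.8075%.
Rounded: 33.81%.

33.81%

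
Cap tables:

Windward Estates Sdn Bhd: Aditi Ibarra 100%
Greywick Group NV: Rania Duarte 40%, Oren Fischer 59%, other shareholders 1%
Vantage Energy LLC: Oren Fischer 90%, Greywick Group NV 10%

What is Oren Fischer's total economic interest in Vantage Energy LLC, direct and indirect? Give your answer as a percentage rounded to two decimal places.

95.90%

Oren reaches Vantage along 2 paths.
Direct stake: 90% = 90%.
Via Greywick: 59% × 10% = 5.9%.
Total: 90% + 5.9% = 95.9%.
Rounded: 95.90%.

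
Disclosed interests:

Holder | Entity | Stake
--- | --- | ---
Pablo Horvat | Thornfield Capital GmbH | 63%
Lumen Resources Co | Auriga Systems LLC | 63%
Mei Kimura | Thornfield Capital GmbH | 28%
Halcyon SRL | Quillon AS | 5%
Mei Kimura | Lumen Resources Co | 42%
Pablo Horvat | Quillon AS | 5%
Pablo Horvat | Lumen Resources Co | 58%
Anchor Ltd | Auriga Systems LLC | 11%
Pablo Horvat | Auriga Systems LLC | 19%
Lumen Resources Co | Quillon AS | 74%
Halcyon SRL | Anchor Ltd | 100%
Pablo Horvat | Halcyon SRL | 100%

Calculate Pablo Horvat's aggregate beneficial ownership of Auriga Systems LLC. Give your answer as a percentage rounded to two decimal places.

Pablo reaches Auriga along 3 paths.
Direct stake: 19% = 19%.
Via Lumen: 58% × 63% = 36.54%.
Via Halcyon → Anchor: 100% × 100% × 11% = 11%.
Total: 19% + 36.54% + 11% = 66.54%.

66.54%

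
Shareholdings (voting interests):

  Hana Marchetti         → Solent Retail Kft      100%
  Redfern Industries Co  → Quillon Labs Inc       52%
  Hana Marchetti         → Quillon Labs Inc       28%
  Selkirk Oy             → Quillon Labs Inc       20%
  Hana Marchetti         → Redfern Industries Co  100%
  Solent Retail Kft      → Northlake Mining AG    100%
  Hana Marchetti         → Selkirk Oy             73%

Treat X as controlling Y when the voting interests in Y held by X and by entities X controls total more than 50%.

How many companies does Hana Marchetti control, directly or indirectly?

Hana holds 100% of Redfern, so Hana controls Redfern.
Hana holds 100% of Solent, so Hana controls Solent.
Hana holds 73% of Selkirk, so Hana controls Selkirk.
Solent holds 100% of Northlake, so Hana controls Northlake.
Selkirk and Redfern and Hana together hold 20% + 52% + 28% = 100% of Quillon, so Hana controls Quillon.
Hana controls 5 companies.

5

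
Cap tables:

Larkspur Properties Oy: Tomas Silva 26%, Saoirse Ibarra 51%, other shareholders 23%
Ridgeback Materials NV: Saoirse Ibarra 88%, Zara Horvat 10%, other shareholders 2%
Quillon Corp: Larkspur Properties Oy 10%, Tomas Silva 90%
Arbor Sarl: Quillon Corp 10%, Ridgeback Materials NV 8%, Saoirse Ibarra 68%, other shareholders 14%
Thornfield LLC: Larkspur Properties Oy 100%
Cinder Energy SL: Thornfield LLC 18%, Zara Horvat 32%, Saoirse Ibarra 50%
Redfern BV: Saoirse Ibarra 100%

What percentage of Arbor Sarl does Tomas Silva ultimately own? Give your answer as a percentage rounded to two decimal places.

Tomas reaches Arbor along 2 paths.
Via Larkspur → Quillon: 26% × 10% × 10% = 0.26%.
Via Quillon: 90% × 10% = 9%.
Total: 0.26% + 9% = 9.26%.

9.26%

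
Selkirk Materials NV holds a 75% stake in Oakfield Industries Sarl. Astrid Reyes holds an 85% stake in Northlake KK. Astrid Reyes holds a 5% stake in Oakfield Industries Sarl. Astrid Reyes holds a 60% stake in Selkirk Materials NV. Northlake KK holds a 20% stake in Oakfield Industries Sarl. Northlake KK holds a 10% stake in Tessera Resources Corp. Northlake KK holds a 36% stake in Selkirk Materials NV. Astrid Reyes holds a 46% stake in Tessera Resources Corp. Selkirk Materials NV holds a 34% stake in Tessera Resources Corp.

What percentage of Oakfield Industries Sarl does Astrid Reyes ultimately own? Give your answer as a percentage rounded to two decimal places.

89.95%

Astrid reaches Oakfield along 4 paths.
Via Northlake → Selkirk: 85% × 36% × 75% = 22.95%.
Via Selkirk: 60% × 75% = 45%.
Via Northlake: 85% × 20% = 17%.
Direct stake: 5% = 5%.
Total: 22.95% + 45% + 17% + 5% = 89.95%.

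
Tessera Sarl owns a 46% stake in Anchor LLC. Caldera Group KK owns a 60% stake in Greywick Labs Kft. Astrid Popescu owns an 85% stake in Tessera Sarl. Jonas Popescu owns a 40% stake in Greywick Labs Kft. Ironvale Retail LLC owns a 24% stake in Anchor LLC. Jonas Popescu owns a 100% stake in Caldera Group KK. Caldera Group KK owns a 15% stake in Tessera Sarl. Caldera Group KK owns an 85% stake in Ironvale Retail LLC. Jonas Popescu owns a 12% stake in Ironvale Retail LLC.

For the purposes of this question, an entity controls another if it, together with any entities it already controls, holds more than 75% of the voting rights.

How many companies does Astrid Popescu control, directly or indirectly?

Astrid holds 85% of Tessera, so Astrid controls Tessera.
No other company's threshold is met.
Astrid controls 1 company.

1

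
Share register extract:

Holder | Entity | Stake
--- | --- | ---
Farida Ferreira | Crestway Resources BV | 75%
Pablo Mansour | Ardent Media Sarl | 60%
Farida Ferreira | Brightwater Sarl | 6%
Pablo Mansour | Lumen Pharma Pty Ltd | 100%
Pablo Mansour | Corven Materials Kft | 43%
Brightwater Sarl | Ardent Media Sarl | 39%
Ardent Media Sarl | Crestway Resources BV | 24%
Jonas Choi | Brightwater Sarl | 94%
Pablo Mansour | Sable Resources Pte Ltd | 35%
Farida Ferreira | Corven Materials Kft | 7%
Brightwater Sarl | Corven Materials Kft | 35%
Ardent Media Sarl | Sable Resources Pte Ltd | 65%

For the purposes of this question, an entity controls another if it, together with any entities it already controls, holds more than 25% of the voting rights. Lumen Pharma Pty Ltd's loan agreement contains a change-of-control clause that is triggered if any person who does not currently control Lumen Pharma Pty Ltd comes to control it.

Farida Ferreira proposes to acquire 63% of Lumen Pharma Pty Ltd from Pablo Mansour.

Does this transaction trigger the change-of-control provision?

The purchase adds only to Farida's holdings (Pablo's stake shrinks), so Farida is the only person who could newly come to control Lumen.
Farida holds 75% of Crestway, so Farida controls Crestway.
Neither Farida nor any entity Farida controls holds any voting interest in Lumen.
So before the transaction, Farida does not control Lumen.
After the purchase, Farida holds 63% of Lumen directly, and Pablo's stake falls to 37%.
Farida holds 63% of Lumen, so Farida controls Lumen.
Farida did not control Lumen before and does after, so the clause is triggered.

Yes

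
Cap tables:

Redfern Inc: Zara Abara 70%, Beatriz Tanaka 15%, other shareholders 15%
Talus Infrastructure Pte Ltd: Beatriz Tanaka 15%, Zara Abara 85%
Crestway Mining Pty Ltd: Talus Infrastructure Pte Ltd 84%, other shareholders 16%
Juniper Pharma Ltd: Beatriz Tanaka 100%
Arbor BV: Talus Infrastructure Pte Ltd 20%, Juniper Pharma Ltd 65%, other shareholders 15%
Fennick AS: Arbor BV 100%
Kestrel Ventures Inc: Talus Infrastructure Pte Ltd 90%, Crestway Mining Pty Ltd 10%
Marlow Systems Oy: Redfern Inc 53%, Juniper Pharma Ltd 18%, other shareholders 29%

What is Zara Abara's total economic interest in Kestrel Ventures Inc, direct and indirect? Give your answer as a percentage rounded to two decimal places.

Zara reaches Kestrel along 2 paths.
Via Talus: 85% × 90% = 76.5%.
Via Talus → Crestway: 85% × 84% × 10% = 7.14%.
Total: 76.5% + 7.14% = 83.64%.

83.64%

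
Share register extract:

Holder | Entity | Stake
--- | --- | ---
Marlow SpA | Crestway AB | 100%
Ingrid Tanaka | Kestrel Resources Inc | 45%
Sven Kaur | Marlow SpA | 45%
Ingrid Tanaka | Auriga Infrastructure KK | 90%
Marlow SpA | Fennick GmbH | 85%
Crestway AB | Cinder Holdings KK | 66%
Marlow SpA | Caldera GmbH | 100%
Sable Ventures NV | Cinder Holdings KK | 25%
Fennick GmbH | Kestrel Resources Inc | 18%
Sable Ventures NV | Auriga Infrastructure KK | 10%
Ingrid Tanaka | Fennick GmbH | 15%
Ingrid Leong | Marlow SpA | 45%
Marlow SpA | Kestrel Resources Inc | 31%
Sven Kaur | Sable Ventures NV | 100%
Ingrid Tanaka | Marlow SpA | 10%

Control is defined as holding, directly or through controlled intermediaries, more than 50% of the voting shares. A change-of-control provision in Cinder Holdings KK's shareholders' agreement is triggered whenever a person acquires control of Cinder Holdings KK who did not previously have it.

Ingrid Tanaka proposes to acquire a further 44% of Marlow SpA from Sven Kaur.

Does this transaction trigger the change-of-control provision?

The purchase adds only to Ingrid Tanaka's holdings (Sven's stake shrinks), so Ingrid Tanaka is the only person who could newly come to control Cinder.
Ingrid Tanaka holds 90% of Auriga, so Ingrid Tanaka controls Auriga.
Neither Ingrid Tanaka nor any entity Ingrid Tanaka controls holds any voting interest in Cinder.
So before the transaction, Ingrid Tanaka does not control Cinder.
After the purchase, Ingrid Tanaka's direct stake in Marlow rises to 10% + 44% = 54%, and Sven's stake falls to 1%.
Ingrid Tanaka holds 54% of Marlow, so Ingrid Tanaka controls Marlow.
Marlow holds 100% of Crestway, so Ingrid Tanaka controls Crestway.
Crestway holds 66% of Cinder, so Ingrid Tanaka controls Cinder.
Ingrid Tanaka did not control Cinder before and does after, so the clause is triggered.

Yes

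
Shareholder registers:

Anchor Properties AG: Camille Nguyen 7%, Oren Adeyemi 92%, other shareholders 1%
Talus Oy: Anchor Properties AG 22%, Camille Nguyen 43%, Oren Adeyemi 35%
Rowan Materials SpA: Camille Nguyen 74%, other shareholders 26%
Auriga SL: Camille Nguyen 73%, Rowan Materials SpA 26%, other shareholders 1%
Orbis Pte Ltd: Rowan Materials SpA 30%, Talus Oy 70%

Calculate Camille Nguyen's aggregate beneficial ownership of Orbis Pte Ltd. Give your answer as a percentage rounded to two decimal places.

53.38%

Camille reaches Orbis along 3 paths.
Via Rowan: 74% × 30% = 22.2%.
Via Anchor → Talus: 7% × 22% × 70% = 1.078%.
Via Talus: 43% × 70% = 30.1%.
Total: 22.2% + 1.078% + 30.1% = 53.378%.
Rounded: 53.38%.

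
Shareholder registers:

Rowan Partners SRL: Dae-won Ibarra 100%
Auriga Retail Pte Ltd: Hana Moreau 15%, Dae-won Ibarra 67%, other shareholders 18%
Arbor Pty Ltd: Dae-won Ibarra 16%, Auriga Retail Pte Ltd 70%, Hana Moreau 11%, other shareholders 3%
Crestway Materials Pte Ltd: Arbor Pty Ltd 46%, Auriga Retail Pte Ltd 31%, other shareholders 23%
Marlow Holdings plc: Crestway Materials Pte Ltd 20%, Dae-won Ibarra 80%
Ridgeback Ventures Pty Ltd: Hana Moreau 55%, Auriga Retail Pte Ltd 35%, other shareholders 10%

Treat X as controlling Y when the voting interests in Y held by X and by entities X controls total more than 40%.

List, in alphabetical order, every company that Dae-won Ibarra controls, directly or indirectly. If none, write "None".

Arbor Pty Ltd, Auriga Retail Pte Ltd, Crestway Materials Pte Ltd, Marlow Holdings plc, Rowan Partners SRL

Dae-won holds 100% of Rowan, so Dae-won controls Rowan.
Dae-won holds 67% of Auriga, so Dae-won controls Auriga.
Dae-won and Auriga together hold 16% + 70% = 86% of Arbor, so Dae-won controls Arbor.
Arbor and Auriga together hold 46% + 31% = 77% of Crestway, so Dae-won controls Crestway.
Crestway and Dae-won together hold 20% + 80% = 100% of Marlow, so Dae-won controls Marlow.
No other company's threshold is met.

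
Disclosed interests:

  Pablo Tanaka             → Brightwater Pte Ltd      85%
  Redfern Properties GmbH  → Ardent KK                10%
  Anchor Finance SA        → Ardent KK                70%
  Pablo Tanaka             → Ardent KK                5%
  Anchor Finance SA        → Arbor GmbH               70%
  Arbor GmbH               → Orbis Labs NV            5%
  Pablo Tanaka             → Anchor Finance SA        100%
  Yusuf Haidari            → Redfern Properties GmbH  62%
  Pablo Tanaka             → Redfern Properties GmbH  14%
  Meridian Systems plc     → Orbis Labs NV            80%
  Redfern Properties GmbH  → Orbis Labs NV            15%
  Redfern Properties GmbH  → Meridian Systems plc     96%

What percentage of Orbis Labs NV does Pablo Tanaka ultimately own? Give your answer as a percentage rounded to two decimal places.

Pablo reaches Orbis along 3 paths.
Via Anchor → Arbor: 100% × 70% × 5% = 3.5%.
Via Redfern → Meridian: 14% × 96% × 80% = 10.752%.
Via Redfern: 14% × 15% = 2.1%.
Total: 3.5% + 10.752% + 2.1% = 16.352%.
Rounded: 16.35%.

16.35%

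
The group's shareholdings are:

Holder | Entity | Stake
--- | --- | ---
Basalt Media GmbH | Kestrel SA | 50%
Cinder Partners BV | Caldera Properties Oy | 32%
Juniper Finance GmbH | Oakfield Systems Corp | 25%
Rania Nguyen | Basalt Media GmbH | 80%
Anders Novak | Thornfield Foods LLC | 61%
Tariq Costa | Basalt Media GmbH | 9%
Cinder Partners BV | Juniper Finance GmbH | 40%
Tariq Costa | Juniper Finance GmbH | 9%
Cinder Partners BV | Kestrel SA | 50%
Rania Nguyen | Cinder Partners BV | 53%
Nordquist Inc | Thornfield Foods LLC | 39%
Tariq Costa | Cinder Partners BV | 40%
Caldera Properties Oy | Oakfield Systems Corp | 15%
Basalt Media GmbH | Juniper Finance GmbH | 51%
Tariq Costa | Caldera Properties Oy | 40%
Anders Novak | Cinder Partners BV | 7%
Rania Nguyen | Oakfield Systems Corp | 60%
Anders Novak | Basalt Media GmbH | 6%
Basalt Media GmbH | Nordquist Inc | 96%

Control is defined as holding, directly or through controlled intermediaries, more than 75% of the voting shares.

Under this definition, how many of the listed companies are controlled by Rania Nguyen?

2

Rania holds 80% of Basalt, so Rania controls Basalt.
Basalt holds 96% of Nordquist, so Rania controls Nordquist.
No other company's threshold is met.
Rania controls 2 companies.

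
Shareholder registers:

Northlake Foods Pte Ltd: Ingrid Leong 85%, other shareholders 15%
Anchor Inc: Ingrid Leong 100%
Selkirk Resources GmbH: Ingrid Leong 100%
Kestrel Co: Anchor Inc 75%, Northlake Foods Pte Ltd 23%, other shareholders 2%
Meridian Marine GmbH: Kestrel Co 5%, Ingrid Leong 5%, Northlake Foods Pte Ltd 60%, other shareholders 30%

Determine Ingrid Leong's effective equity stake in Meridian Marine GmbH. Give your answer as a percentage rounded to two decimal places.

Ingrid reaches Meridian along 4 paths.
Via Anchor → Kestrel: 100% × 75% × 5% = 3.75%.
Via Northlake → Kestrel: 85% × 23% × 5% = 0.9775%.
Direct stake: 5% = 5%.
Via Northlake: 85% × 60% = 51%.
Total: 3.75% + 0.9775% + 5% + 51% = 60.7275%.
Rounded: 60.73%.

60.73%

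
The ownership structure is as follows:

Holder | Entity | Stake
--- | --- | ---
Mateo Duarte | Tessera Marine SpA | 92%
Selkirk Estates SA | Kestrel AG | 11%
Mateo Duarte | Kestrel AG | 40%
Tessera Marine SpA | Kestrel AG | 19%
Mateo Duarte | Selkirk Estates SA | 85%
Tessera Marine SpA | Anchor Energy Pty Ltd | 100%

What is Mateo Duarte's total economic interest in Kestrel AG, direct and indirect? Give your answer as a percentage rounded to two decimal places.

66.83%

Mateo reaches Kestrel along 3 paths.
Via Tessera: 92% × 19% = 17.48%.
Via Selkirk: 85% × 11% = 9.35%.
Direct stake: 40% = 40%.
Total: 17.48% + 9.35% + 40% = 66.83%.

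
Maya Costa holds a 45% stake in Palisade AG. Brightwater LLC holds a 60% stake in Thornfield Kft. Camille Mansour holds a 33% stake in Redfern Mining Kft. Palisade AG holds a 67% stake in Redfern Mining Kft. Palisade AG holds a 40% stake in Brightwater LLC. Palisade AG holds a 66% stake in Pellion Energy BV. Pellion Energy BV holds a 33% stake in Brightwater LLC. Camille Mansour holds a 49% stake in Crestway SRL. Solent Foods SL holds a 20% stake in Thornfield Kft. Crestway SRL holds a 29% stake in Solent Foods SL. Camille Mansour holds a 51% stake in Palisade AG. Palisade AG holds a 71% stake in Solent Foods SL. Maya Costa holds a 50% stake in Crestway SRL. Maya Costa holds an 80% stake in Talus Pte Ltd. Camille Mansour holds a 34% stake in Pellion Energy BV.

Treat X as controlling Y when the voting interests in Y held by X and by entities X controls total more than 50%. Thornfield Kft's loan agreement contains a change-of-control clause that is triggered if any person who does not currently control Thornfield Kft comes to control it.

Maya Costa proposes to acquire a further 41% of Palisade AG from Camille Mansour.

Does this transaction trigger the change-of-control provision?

The purchase adds only to Maya's holdings (Camille's stake shrinks), so Maya is the only person who could newly come to control Thornfield.
Maya holds 80% of Talus, so Maya controls Talus.
Neither Maya nor any entity Maya controls holds any voting interest in Thornfield.
So before the transaction, Maya does not control Thornfield.
After the purchase, Maya's direct stake in Palisade rises to 45% + 41% = 86%, and Camille's stake falls to 10%.
Maya holds 86% of Palisade, so Maya controls Palisade.
Palisade holds 66% of Pellion, so Maya controls Pellion.
Pellion and Palisade together hold 33% + 40% = 73% of Brightwater, so Maya controls Brightwater.
Palisade holds 71% of Solent, so Maya controls Solent.
Brightwater and Solent together hold 60% + 20% = 80% of Thornfield, so Maya controls Thornfield.
Maya did not control Thornfield before and does after, so the clause is triggered.

Yes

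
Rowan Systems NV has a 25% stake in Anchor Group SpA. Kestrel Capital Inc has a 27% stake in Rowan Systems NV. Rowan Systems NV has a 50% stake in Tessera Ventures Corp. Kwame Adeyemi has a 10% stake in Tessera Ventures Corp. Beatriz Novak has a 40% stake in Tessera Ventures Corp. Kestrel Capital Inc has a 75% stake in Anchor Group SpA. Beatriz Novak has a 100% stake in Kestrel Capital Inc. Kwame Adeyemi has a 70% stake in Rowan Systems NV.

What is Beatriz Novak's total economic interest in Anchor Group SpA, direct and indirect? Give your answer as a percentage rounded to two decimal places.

Beatriz reaches Anchor along 2 paths.
Via Kestrel → Rowan: 100% × 27% × 25% = 6.75%.
Via Kestrel: 100% × 75% = 75%.
Total: 6.75% + 75% = 81.75%.

81.75%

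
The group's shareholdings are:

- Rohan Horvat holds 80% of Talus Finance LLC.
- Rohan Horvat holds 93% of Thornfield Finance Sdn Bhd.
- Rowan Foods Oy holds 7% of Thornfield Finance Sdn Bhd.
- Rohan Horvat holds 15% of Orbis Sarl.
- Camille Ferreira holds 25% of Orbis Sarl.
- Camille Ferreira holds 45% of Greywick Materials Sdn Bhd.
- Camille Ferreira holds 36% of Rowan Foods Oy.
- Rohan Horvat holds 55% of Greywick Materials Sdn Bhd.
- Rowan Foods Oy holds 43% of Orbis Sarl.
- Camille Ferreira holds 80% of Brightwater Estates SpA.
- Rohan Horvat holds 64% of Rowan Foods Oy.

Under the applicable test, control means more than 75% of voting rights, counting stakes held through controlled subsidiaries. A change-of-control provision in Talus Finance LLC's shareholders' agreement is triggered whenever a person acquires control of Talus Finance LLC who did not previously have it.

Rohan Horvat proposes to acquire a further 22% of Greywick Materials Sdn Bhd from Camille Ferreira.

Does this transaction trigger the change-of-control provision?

The purchase adds only to Rohan's holdings (Camille's stake shrinks), so Rohan is the only person who could newly come to control Talus.
Rohan holds 80% of Talus, so Rohan controls Talus.
So Rohan already controls Talus before the transaction.
After the purchase, Rohan's direct stake in Greywick rises to 55% + 22% = 77%, and Camille's stake falls to 23%.
Rohan controlled Talus already, so this is not a new person acquiring control; every other person's position is unchanged or reduced.
No new person acquires control, so the clause is not triggered.

No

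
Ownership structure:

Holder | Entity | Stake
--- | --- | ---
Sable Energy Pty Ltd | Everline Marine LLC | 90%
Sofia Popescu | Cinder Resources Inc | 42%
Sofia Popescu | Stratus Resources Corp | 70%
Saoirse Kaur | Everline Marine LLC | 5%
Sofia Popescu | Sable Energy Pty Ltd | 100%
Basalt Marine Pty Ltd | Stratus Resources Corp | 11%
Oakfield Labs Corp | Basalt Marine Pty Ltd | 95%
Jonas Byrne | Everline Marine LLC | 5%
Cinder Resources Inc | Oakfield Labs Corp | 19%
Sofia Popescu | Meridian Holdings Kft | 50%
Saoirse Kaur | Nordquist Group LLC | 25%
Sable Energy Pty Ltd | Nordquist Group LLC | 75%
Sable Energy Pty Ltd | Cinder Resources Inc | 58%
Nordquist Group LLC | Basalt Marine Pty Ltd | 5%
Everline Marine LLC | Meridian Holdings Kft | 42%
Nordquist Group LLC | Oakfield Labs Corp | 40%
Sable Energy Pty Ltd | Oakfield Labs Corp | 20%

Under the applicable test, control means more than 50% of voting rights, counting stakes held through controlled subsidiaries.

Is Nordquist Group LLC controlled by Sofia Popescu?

Sofia holds 100% of Sable, so Sofia controls Sable.
Sable holds 75% of Nordquist, so Sofia controls Nordquist.

Yes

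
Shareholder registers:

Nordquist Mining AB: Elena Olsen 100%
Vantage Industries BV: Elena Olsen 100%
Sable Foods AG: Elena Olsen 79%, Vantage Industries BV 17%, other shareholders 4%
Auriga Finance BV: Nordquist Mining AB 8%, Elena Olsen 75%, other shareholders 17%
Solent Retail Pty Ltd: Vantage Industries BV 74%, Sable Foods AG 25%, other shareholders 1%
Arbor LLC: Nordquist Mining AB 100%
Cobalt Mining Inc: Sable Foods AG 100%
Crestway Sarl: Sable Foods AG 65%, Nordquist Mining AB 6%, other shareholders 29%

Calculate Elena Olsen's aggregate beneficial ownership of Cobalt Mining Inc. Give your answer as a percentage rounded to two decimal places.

Elena reaches Cobalt along 2 paths.
Via Sable: 79% × 100% = 79%.
Via Vantage → Sable: 100% × 17% × 100% = 17%.
Total: 79% + 17% = 96%.
Rounded: 96.00%.

96.00%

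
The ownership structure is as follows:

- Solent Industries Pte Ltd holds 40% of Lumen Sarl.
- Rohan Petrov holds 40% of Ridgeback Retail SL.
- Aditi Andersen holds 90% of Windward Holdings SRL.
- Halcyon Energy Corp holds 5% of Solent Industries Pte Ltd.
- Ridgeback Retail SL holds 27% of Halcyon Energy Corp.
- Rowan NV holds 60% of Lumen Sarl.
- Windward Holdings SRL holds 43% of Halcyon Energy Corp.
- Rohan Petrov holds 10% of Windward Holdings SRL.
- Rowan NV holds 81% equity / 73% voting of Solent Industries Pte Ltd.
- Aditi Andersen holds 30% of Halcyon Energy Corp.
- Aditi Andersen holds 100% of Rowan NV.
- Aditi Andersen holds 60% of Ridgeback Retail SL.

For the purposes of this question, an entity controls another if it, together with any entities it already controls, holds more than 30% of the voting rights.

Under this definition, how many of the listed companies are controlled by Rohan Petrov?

Rohan holds 40% of Ridgeback, so Rohan controls Ridgeback.
No other company's threshold is met.
Rohan controls 1 company.

1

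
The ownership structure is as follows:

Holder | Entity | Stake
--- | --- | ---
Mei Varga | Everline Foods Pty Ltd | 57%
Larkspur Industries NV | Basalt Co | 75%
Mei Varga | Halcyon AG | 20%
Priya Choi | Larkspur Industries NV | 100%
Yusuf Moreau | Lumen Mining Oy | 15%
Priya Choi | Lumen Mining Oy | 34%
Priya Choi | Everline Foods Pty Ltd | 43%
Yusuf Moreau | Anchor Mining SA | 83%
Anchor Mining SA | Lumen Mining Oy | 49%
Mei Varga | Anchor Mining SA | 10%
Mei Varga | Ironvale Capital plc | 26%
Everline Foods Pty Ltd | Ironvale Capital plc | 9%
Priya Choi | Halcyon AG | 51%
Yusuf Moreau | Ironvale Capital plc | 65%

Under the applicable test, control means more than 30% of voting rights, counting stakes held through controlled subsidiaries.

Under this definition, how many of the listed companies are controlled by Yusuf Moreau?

Yusuf holds 83% of Anchor, so Yusuf controls Anchor.
Anchor and Yusuf together hold 49% + 15% = 64% of Lumen, so Yusuf controls Lumen.
Yusuf holds 65% of Ironvale, so Yusuf controls Ironvale.
No other company's threshold is met.
Yusuf controls 3 companies.

3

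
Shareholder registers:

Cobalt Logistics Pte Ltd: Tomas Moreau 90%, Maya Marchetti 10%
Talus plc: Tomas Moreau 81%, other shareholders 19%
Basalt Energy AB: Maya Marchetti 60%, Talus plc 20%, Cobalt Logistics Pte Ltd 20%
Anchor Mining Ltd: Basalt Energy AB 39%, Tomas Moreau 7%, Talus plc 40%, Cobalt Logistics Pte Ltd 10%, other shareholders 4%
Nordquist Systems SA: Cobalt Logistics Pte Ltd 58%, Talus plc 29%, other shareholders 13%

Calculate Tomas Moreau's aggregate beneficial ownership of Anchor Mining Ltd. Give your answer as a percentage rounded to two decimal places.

61.74%

Tomas reaches Anchor along 5 paths.
Via Talus → Basalt: 81% × 20% × 39% = 6.318%.
Via Cobalt → Basalt: 90% × 20% × 39% = 7.02%.
Direct stake: 7% = 7%.
Via Talus: 81% × 40% = 32.4%.
Via Cobalt: 90% × 10% = 9%.
Total: 6.318% + 7.02% + 7% + 32.4% + 9% = 61.738%.
Rounded: 61.74%.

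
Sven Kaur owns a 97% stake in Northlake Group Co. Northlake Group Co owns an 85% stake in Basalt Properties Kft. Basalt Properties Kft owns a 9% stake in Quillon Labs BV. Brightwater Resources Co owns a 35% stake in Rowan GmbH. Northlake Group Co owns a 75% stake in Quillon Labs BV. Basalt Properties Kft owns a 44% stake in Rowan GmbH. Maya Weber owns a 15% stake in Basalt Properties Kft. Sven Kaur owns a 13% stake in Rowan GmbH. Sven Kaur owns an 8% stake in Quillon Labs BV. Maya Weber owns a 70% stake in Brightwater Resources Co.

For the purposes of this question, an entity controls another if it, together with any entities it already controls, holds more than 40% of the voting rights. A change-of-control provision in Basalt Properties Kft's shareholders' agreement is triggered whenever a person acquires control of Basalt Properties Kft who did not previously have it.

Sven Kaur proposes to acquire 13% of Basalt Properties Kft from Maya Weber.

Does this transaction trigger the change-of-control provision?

No

The purchase adds only to Sven's holdings (Maya's stake shrinks), so Sven is the only person who could newly come to control Basalt.
Sven holds 97% of Northlake, so Sven controls Northlake.
Northlake holds 85% of Basalt, so Sven controls Basalt.
So Sven already controls Basalt before the transaction.
After the purchase, Sven holds 13% of Basalt directly, and Maya's stake falls to 2%.
Sven controlled Basalt already, so this is not a new person acquiring control; every other person's position is unchanged or reduced.
No new person acquires control, so the clause is not triggered.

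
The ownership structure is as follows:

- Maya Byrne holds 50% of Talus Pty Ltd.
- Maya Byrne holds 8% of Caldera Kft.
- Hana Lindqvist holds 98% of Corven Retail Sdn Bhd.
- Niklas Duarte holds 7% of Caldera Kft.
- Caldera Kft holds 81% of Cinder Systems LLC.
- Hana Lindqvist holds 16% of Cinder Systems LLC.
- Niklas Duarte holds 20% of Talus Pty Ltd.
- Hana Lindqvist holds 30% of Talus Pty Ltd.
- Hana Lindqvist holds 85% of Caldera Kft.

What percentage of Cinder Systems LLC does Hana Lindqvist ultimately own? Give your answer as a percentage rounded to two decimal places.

84.85%

Hana reaches Cinder along 2 paths.
Direct stake: 16% = 16%.
Via Caldera: 85% × 81% = 68.85%.
Total: 16% + 68.85% = 84.85%.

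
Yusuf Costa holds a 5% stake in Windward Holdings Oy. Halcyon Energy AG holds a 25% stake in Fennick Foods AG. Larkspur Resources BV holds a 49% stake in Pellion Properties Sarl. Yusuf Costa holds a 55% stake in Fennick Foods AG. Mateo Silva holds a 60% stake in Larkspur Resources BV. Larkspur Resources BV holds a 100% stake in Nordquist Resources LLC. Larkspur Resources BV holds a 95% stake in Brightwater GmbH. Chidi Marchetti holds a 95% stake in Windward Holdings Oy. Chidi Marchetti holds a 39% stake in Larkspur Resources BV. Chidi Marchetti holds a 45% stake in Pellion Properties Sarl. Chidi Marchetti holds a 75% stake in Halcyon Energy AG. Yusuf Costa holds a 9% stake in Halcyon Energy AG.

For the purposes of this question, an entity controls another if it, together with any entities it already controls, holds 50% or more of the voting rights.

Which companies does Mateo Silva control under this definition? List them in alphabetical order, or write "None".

Brightwater GmbH, Larkspur Resources BV, Nordquist Resources LLC

Mateo holds 60% of Larkspur, so Mateo controls Larkspur.
Larkspur holds 100% of Nordquist, so Mateo controls Nordquist.
Larkspur holds 95% of Brightwater, so Mateo controls Brightwater.
No other company's threshold is met.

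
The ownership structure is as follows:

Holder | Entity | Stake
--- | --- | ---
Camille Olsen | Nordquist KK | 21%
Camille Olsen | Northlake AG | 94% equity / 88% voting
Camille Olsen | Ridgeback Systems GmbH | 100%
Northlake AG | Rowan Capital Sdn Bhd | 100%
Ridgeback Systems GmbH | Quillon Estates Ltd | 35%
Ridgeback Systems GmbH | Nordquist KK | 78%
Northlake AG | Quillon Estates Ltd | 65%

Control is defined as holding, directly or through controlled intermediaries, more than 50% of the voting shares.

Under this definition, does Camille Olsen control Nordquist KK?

Camille holds 100% of Ridgeback, so Camille controls Ridgeback.
Camille and Ridgeback together hold 21% + 78% = 99% of Nordquist, so Camille controls Nordquist.

Yes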